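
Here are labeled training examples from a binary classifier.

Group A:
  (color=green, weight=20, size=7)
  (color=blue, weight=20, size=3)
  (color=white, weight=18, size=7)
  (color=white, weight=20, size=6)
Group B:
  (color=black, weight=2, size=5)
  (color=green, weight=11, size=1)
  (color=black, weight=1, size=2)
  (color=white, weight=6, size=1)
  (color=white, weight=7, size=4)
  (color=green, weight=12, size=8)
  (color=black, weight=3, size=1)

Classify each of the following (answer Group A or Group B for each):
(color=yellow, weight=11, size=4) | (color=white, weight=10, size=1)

Group B, Group B

The pattern is that an item is 'Group A' exactly when: weight ≥ 18.
(color=yellow, weight=11, size=4): weight = 11, does not pass → Group B.
(color=white, weight=10, size=1): weight = 10, does not pass → Group B.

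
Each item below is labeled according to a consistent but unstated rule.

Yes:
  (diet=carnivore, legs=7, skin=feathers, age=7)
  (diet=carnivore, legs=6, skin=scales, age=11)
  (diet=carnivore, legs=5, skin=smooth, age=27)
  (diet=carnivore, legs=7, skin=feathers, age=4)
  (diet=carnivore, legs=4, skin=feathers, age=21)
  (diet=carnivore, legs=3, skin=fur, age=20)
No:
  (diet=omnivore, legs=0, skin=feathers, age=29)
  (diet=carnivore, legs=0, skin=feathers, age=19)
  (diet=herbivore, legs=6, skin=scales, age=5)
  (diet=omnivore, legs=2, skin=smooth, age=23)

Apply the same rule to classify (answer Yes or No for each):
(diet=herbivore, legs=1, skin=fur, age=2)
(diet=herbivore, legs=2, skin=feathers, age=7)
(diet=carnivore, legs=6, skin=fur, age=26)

The rule appears to be: diet is carnivore AND legs ≥ 2.
(diet=herbivore, legs=1, skin=fur, age=2): diet is herbivore, legs = 1, fails the rule → No. (diet=herbivore, legs=2, skin=feathers, age=7): diet is herbivore, legs = 2, fails the rule → No. (diet=carnivore, legs=6, skin=fur, age=26): diet is carnivore, legs = 6, matches → Yes.

No, No, Yes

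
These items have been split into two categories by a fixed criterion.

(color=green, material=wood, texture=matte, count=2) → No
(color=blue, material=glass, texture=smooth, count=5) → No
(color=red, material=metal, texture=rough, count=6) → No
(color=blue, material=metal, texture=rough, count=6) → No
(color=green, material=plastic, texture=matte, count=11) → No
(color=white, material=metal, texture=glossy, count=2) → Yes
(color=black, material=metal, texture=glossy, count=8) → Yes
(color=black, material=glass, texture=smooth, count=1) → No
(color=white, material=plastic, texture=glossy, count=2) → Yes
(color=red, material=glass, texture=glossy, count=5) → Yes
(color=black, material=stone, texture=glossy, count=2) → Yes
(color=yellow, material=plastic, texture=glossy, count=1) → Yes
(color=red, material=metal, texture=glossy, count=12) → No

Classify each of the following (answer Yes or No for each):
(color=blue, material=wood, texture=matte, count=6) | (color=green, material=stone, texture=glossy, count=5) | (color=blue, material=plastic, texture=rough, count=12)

Rule: texture is glossy AND count ≤ 8. This holds for each 'Yes' example and fails for each 'No' one.
(color=blue, material=wood, texture=matte, count=6): texture is matte, count = 6, does not satisfy this → No.
(color=green, material=stone, texture=glossy, count=5): texture is glossy, count = 5, passes → Yes.
(color=blue, material=plastic, texture=rough, count=12): texture is rough, count = 12, does not satisfy this → No.

No, Yes, No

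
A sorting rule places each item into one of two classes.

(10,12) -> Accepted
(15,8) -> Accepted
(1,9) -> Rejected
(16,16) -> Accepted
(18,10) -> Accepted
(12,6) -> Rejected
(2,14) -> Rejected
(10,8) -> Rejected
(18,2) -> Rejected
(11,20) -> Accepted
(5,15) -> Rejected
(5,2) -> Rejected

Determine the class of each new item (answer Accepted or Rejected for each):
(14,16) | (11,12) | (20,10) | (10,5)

Accepted, Accepted, Accepted, Rejected

The distinguishing property — sum ≥ 22 — holds for all the 'Accepted' cases and none of the 'Rejected' cases.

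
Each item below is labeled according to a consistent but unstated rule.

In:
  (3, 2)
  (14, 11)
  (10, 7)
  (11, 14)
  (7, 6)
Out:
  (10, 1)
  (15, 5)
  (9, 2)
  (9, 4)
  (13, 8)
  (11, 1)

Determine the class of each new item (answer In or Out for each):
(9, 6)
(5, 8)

In, In

The common property of the 'In' items is: |first − second| ≤ 3. No 'Out' item has it.
(9, 6): |9−6| = 3 — has this property, so In. (5, 8): |5−8| = 3 — has this property, so In.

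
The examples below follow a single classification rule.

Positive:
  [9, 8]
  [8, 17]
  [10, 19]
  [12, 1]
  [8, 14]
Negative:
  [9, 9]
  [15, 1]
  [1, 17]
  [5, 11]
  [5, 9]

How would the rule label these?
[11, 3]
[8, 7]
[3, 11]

Checking candidate rules against both groups, what survives is: product is even.

Negative, Positive, Negative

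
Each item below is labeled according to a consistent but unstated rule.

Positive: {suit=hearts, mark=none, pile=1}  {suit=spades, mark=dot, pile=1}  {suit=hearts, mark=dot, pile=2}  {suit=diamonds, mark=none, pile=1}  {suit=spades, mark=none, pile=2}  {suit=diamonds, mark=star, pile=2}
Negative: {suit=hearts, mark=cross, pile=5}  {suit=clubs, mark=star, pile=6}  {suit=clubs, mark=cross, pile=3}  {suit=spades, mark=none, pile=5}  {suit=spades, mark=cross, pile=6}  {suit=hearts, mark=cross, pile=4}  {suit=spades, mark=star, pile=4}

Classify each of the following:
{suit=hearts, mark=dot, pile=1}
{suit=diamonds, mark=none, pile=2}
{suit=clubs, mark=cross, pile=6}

Positive, Positive, Negative

Every 'Positive' example satisfies: pile ≤ 2. None of the 'Negative' examples do.
{suit=hearts, mark=dot, pile=1} → pile = 1 → Positive. {suit=diamonds, mark=none, pile=2} → pile = 2 → Positive. {suit=clubs, mark=cross, pile=6} → pile = 6 → Negative.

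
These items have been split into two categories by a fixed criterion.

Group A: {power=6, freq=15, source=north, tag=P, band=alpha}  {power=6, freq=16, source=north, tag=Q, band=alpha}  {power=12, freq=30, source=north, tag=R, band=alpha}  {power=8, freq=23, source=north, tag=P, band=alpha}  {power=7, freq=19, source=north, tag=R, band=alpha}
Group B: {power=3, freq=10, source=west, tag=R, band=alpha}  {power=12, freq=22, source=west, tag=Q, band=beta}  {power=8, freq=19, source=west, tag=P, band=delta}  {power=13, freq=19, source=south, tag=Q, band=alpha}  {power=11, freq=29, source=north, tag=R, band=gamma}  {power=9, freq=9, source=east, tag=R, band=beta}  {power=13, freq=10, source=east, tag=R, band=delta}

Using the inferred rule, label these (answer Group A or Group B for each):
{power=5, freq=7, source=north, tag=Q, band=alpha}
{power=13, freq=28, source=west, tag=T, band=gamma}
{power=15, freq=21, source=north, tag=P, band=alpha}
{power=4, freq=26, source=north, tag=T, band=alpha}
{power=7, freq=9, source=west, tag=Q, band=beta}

One predicate separates the groups cleanly: source is north AND band is alpha.
{power=5, freq=7, source=north, tag=Q, band=alpha} → source is north, band is alpha → Group A.
{power=13, freq=28, source=west, tag=T, band=gamma} → source is west, band is gamma → Group B.
{power=15, freq=21, source=north, tag=P, band=alpha} → source is north, band is alpha → Group A.
{power=4, freq=26, source=north, tag=T, band=alpha} → source is north, band is alpha → Group A.
{power=7, freq=9, source=west, tag=Q, band=beta} → source is west, band is beta → Group B.

Group A, Group B, Group A, Group A, Group B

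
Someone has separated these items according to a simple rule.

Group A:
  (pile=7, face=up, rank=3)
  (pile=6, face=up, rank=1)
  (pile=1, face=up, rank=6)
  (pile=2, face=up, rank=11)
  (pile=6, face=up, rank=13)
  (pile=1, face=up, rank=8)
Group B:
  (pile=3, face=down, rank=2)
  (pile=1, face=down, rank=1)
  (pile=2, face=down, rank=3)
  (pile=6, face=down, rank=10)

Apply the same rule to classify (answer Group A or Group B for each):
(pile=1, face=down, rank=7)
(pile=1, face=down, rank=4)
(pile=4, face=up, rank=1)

Group B, Group B, Group A

Looking at the examples, the only property every 'Group A' case has and every 'Group B' case lacks is: face is up.
(pile=1, face=down, rank=7) → face is down → Group B.
(pile=1, face=down, rank=4) → face is down → Group B.
(pile=4, face=up, rank=1) → face is up → Group A.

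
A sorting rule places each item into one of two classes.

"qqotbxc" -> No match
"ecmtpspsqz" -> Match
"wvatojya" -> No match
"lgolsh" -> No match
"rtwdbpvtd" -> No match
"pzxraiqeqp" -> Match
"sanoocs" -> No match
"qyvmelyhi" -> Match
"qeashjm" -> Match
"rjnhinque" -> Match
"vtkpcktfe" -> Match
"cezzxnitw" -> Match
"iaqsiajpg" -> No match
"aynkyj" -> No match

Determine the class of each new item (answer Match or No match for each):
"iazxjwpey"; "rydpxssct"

The common property of the 'Match' items is: contains 'e'. No 'No match' item has it.
"iazxjwpey": has 'e' — satisfies this, so Match.
"rydpxssct": no 'e' — doesn't qualify, so No match.

Match, No match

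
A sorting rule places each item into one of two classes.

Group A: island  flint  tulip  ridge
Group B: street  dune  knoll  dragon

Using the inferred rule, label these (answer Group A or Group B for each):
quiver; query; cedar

The common property of the 'Group A' items is: contains 'i'. No 'Group B' item has it.
quiver → has 'i' → Group A.
query → no 'i' → Group B.
cedar → no 'i' → Group B.

Group A, Group B, Group B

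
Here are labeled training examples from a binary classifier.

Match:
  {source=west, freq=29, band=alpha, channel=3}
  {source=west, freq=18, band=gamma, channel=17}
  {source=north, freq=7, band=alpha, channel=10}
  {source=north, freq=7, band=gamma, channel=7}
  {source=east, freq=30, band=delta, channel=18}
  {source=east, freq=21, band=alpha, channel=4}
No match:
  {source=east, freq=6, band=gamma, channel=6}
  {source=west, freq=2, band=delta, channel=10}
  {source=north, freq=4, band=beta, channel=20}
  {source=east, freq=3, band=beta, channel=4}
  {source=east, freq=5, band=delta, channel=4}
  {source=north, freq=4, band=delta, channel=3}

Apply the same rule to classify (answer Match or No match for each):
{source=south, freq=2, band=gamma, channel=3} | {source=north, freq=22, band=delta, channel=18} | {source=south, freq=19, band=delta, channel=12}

No match, Match, Match

A rule that fits every label: freq ≥ 7 — true of each 'Match' example, false of each 'No match' one.
No match: {source=south, freq=2, band=gamma, channel=3}, since freq = 2.
Match: {source=north, freq=22, band=delta, channel=18}, since freq = 22.
Match: {source=south, freq=19, band=delta, channel=12}, since freq = 19.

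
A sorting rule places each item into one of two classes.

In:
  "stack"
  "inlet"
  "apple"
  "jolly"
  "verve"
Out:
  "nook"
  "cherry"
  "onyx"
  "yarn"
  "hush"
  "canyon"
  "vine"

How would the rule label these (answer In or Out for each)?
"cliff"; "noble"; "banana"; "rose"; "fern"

In, In, Out, Out, Out

The simplest hypothesis consistent with all the labels is: odd length.
"cliff": length 5, satisfies this → In.
"noble": length 5, satisfies this → In.
"banana": length 6, does not fit → Out.
"rose": length 4, does not fit → Out.
"fern": length 4, does not fit → Out.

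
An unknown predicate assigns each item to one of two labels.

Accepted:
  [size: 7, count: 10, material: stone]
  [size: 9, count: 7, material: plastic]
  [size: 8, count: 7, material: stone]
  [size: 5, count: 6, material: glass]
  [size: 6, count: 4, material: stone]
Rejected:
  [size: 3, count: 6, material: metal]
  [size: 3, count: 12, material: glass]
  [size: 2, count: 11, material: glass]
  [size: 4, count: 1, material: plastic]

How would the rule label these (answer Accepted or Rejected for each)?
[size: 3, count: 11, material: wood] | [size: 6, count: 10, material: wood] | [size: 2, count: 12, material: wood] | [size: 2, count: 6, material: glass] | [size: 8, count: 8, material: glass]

'Accepted' ⟺ size ≥ 5.
[size: 3, count: 11, material: wood] — size = 3, hence Rejected.
[size: 6, count: 10, material: wood] — size = 6, hence Accepted.
[size: 2, count: 12, material: wood] — size = 2, hence Rejected.
[size: 2, count: 6, material: glass] — size = 2, hence Rejected.
[size: 8, count: 8, material: glass] — size = 8, hence Accepted.

Rejected, Accepted, Rejected, Rejected, Accepted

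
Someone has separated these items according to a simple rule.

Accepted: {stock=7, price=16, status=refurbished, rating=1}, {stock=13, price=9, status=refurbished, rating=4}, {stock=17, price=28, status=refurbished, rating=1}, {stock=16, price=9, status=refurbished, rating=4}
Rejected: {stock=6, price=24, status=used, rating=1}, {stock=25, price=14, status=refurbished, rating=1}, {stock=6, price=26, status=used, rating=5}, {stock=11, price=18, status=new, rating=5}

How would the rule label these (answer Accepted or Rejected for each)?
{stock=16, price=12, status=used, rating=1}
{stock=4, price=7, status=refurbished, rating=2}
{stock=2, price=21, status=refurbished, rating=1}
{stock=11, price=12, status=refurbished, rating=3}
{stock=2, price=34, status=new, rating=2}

Rejected, Accepted, Accepted, Accepted, Rejected

The rule appears to be: status is refurbished AND stock ≤ 17.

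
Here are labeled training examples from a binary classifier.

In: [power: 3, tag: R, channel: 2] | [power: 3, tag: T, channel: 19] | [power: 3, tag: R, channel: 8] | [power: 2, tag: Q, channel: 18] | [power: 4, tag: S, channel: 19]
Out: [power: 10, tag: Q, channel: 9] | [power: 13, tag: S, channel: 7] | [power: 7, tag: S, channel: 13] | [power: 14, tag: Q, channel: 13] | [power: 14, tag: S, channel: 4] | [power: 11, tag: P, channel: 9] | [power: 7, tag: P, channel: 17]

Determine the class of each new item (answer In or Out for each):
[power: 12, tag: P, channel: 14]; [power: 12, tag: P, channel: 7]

Out, Out

A rule that fits every label: power ≤ 4 — true of each 'In' example, false of each 'Out' one.
[power: 12, tag: P, channel: 14] — power = 12, hence Out. [power: 12, tag: P, channel: 7] — power = 12, hence Out.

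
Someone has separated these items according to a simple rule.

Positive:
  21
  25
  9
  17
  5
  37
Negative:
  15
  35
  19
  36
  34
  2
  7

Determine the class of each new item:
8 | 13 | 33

The rule appears to be: ≡ 1 (mod 4).

Negative, Positive, Positive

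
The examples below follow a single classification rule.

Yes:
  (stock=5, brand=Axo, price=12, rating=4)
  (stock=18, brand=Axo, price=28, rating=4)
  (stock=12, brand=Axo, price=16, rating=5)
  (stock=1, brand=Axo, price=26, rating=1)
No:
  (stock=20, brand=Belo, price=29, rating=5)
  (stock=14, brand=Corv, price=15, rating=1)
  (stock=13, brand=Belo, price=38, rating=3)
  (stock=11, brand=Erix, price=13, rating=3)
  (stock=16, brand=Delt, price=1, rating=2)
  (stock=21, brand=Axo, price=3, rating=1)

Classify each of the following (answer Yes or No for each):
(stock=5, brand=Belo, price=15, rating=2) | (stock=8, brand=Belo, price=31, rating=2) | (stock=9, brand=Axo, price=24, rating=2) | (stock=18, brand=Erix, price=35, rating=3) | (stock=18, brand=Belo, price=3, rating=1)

No, No, Yes, No, No

The pattern is that an item is 'Yes' exactly when: brand is Axo AND price ≥ 12.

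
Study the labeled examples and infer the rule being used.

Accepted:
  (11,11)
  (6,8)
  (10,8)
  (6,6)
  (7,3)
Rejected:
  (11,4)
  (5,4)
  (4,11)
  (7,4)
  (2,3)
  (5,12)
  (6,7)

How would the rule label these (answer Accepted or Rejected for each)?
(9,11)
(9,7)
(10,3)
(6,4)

Looking at the examples, the only property every 'Accepted' case has and every 'Rejected' case lacks is: sum is even.

Accepted, Accepted, Rejected, Accepted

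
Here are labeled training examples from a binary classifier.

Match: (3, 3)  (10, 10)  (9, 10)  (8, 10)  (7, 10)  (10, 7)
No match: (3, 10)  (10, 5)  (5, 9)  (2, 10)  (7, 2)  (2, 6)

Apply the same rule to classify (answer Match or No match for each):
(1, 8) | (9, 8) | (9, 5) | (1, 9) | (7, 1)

One predicate separates the groups cleanly: |first − second| ≤ 3.
No match: (1, 8), since |1−8| = 7.
Match: (9, 8), since |9−8| = 1.
No match: (9, 5), since |9−5| = 4.
No match: (1, 9), since |1−9| = 8.
No match: (7, 1), since |7−1| = 6.

No match, Match, No match, No match, No match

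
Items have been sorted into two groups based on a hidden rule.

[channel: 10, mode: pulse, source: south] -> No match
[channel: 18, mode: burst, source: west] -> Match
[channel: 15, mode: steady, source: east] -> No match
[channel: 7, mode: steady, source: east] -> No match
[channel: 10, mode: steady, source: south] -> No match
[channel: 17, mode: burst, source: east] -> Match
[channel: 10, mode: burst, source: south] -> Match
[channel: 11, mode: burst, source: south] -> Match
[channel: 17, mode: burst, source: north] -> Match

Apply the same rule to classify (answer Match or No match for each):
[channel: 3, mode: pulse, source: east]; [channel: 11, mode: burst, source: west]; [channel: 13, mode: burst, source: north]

One predicate separates the groups cleanly: mode is burst.
[channel: 3, mode: pulse, source: east] — mode is pulse, hence No match.
[channel: 11, mode: burst, source: west] — mode is burst, hence Match.
[channel: 13, mode: burst, source: north] — mode is burst, hence Match.

No match, Match, Match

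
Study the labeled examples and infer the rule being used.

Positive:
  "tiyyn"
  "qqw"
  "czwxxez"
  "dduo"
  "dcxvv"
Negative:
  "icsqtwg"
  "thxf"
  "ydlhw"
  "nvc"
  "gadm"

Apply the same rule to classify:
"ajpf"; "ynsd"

The simplest hypothesis consistent with all the labels is: has a double letter.
"ajpf" — no doubled letter, hence Negative. "ynsd" — no doubled letter, hence Negative.

Negative, Negative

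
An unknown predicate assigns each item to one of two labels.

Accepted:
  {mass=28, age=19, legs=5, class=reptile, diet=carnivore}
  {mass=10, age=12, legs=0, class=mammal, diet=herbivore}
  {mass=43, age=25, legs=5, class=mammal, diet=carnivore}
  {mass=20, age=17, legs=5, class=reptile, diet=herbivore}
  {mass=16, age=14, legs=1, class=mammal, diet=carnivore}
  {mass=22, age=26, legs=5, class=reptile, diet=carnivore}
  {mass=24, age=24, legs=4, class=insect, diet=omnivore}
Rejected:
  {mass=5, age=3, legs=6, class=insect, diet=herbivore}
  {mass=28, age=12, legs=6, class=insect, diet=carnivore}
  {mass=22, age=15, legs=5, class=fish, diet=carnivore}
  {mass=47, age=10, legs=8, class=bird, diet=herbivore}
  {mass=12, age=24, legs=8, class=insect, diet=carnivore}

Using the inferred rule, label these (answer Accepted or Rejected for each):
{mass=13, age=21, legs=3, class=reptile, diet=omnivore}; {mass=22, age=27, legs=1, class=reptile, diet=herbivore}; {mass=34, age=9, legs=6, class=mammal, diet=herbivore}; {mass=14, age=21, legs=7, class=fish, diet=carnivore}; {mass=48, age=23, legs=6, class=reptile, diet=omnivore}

The pattern is that an item is 'Accepted' exactly when: age ≠ 15 AND legs ≤ 5.

Accepted, Accepted, Rejected, Rejected, Rejected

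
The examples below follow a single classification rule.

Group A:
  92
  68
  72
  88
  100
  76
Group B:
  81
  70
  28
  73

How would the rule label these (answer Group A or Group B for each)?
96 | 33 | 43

The distinguishing property — multiple of 4 AND at least 68 — holds for all the 'Group A' cases and none of the 'Group B' cases.

Group A, Group B, Group B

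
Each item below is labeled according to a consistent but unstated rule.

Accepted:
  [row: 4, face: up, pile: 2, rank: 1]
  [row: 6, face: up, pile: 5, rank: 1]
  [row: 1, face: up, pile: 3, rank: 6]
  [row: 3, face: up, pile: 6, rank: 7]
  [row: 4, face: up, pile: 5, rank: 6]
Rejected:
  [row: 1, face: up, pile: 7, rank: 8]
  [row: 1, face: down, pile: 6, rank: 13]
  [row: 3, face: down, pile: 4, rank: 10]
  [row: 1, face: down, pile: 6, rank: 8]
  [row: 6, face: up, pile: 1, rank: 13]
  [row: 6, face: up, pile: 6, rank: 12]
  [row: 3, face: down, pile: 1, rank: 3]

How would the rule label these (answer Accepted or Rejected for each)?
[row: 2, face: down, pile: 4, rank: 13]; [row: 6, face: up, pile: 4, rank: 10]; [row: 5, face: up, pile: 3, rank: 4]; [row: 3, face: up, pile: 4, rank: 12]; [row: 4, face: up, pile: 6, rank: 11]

Every 'Accepted' example satisfies: face is up AND rank ≤ 7. None of the 'Rejected' examples do.
[row: 2, face: down, pile: 4, rank: 13]: Rejected (face is down, rank = 13).
[row: 6, face: up, pile: 4, rank: 10]: Rejected (face is up, rank = 10).
[row: 5, face: up, pile: 3, rank: 4]: Accepted (face is up, rank = 4).
[row: 3, face: up, pile: 4, rank: 12]: Rejected (face is up, rank = 12).
[row: 4, face: up, pile: 6, rank: 11]: Rejected (face is up, rank = 11).

Rejected, Rejected, Accepted, Rejected, Rejected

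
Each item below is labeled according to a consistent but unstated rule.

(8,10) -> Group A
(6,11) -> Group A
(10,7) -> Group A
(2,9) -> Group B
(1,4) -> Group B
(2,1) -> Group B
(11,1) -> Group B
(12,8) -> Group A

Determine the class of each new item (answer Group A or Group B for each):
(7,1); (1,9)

A rule that fits every label: sum ≥ 17 — true of each 'Group A' example, false of each 'Group B' one.

Group B, Group B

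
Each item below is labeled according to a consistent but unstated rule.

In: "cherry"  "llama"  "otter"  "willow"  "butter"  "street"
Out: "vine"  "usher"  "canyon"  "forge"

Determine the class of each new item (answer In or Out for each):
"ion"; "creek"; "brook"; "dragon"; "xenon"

Out, In, In, Out, Out

The rule appears to be: has a double letter.
"ion": no doubled letter, does not pass → Out.
"creek": 'ee' doubled, has this property → In.
"brook": 'oo' doubled, has this property → In.
"dragon": no doubled letter, does not pass → Out.
"xenon": no doubled letter, does not pass → Out.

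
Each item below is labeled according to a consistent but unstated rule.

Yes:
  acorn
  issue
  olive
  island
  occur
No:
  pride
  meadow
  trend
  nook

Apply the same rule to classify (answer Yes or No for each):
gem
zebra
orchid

The pattern is that an item is 'Yes' exactly when: starts with a vowel.
gem: No (starts with 'g'). zebra: No (starts with 'z'). orchid: Yes (starts with 'o').

No, No, Yes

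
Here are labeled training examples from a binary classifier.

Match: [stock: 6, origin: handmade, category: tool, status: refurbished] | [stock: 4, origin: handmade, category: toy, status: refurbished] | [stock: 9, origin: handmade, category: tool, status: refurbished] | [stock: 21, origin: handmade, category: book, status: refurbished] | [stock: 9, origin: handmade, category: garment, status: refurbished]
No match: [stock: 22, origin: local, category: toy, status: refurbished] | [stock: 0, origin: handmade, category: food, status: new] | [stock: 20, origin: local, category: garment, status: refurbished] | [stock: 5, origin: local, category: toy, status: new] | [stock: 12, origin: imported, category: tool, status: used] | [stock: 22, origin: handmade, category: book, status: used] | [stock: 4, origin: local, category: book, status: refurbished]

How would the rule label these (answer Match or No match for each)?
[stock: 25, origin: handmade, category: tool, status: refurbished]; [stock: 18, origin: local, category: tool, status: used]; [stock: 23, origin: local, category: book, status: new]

Rule: origin is handmade AND status is refurbished. This holds for each 'Match' example and fails for each 'No match' one.

Match, No match, No match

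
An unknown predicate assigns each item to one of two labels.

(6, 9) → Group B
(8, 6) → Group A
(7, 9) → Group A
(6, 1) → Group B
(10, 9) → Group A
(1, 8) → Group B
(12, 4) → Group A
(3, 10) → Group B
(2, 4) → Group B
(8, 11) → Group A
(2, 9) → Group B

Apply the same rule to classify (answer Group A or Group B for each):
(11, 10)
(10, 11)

Group A, Group A

The rule appears to be: first ≥ 7.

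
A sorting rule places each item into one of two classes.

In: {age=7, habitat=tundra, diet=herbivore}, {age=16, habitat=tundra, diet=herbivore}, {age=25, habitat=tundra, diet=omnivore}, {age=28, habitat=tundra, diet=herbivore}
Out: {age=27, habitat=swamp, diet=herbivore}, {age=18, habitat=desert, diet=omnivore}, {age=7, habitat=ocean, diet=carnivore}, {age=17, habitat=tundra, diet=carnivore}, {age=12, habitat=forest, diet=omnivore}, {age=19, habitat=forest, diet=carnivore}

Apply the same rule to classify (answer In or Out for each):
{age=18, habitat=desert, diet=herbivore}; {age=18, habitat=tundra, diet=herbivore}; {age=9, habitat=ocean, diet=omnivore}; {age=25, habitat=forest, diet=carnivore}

All 'In' examples share one property — habitat is tundra AND age ≠ 17 — and every 'Out' example lacks it.
Out: {age=18, habitat=desert, diet=herbivore}, since habitat is desert, age = 18. In: {age=18, habitat=tundra, diet=herbivore}, since habitat is tundra, age = 18. Out: {age=9, habitat=ocean, diet=omnivore}, since habitat is ocean, age = 9. Out: {age=25, habitat=forest, diet=carnivore}, since habitat is forest, age = 25.

Out, In, Out, Out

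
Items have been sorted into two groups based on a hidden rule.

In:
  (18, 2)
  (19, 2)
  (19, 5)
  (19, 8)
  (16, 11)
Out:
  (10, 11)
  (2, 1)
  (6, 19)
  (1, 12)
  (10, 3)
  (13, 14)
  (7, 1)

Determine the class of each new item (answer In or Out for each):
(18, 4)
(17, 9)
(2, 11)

In, In, Out

The rule appears to be: first ≥ 14.
(18, 4): first 18 — satisfies this, so In. (17, 9): first 17 — satisfies this, so In. (2, 11): first 2 — fails this test, so Out.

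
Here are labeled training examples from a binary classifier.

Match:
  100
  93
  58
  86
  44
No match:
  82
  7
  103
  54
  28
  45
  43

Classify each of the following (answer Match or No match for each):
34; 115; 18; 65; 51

No match, No match, No match, Match, Match

Checking candidate rules against both groups, what survives is: ≡ 2 (mod 7).
No match: 34, since 34 mod 7 = 6. No match: 115, since 115 mod 7 = 3. No match: 18, since 18 mod 7 = 4. Match: 65, since 65 mod 7 = 2. Match: 51, since 51 mod 7 = 2.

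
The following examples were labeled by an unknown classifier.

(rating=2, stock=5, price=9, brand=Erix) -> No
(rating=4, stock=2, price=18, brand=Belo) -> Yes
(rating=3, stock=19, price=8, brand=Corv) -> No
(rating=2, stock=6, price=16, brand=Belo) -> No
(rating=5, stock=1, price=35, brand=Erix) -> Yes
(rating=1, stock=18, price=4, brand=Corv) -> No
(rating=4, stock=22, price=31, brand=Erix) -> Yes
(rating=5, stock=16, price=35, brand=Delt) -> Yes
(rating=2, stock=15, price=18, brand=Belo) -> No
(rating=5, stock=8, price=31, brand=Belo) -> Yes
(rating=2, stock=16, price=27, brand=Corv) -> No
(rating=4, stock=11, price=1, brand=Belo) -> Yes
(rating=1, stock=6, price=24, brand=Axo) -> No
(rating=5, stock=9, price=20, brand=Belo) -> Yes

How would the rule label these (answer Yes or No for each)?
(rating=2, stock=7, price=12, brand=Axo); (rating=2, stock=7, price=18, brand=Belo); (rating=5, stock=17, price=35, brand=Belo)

No, No, Yes

Rule: rating ≥ 4. This holds for each 'Yes' example and fails for each 'No' one.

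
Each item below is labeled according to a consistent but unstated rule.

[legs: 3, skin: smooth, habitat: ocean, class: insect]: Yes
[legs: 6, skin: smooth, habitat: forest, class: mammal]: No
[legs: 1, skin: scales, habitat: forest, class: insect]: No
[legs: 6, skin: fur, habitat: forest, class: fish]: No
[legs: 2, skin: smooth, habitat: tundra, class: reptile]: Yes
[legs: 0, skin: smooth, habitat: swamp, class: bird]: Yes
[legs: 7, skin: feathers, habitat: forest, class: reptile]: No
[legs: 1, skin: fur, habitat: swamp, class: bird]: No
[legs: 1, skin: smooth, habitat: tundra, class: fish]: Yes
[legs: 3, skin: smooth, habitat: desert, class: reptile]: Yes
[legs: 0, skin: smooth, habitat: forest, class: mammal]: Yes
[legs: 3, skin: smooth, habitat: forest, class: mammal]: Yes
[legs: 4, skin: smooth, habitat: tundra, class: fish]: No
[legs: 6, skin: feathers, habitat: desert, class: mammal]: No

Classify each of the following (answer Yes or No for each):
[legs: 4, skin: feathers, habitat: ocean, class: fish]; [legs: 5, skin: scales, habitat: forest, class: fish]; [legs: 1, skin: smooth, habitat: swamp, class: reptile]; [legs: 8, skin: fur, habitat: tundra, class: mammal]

No, No, Yes, No

Every 'Yes' example satisfies: skin is smooth AND legs ≤ 3. None of the 'No' examples do.
[legs: 4, skin: feathers, habitat: ocean, class: fish]: skin is feathers, legs = 4, fails this test → No. [legs: 5, skin: scales, habitat: forest, class: fish]: skin is scales, legs = 5, fails this test → No. [legs: 1, skin: smooth, habitat: swamp, class: reptile]: skin is smooth, legs = 1, fits → Yes. [legs: 8, skin: fur, habitat: tundra, class: mammal]: skin is fur, legs = 8, fails this test → No.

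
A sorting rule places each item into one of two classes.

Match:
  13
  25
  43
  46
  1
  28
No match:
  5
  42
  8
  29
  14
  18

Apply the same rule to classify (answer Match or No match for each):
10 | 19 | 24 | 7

A rule that fits every label: ≡ 1 (mod 3) — true of each 'Match' example, false of each 'No match' one.
10: 10 mod 3 = 1 — passes, so Match. 19: 19 mod 3 = 1 — passes, so Match. 24: 24 mod 3 = 0 — does not satisfy this, so No match. 7: 7 mod 3 = 1 — passes, so Match.

Match, Match, No match, Match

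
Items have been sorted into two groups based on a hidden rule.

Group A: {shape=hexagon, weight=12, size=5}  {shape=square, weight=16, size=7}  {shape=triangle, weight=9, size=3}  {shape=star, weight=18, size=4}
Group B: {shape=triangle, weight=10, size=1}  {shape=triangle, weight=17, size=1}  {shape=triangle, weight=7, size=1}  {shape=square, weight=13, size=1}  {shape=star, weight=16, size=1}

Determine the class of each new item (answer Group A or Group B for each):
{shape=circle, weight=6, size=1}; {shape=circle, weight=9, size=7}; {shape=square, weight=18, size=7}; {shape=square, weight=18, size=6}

One predicate separates the groups cleanly: size ≥ 3.
{shape=circle, weight=6, size=1}: Group B (size = 1).
{shape=circle, weight=9, size=7}: Group A (size = 7).
{shape=square, weight=18, size=7}: Group A (size = 7).
{shape=square, weight=18, size=6}: Group A (size = 6).

Group B, Group A, Group A, Group A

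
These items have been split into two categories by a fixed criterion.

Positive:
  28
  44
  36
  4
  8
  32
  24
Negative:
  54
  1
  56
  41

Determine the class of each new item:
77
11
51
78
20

Negative, Negative, Negative, Negative, Positive

Every 'Positive' example satisfies: even AND at most 44. None of the 'Negative' examples do.
77: 77 is odd, 77 > 44 — does not satisfy this, so Negative. 11: 11 is odd, 11 ≤ 44 — does not satisfy this, so Negative. 51: 51 is odd, 51 > 44 — does not satisfy this, so Negative. 78: 78 is even, 78 > 44 — does not satisfy this, so Negative. 20: 20 is even, 20 ≤ 44 — qualifies, so Positive.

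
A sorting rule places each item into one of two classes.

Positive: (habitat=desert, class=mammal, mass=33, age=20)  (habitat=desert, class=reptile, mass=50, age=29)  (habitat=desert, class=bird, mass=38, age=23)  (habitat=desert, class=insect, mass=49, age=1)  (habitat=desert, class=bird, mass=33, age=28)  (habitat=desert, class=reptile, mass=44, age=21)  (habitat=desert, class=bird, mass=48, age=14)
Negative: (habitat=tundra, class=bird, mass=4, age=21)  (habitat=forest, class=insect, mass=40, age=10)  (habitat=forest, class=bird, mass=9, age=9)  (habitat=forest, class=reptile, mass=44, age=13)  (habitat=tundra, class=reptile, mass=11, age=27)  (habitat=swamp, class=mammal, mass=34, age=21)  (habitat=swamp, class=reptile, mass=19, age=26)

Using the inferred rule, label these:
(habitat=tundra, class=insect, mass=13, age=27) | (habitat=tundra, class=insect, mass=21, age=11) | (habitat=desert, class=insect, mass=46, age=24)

Negative, Negative, Positive

The simplest hypothesis consistent with all the labels is: habitat is desert.
(habitat=tundra, class=insect, mass=13, age=27): Negative (habitat is tundra). (habitat=tundra, class=insect, mass=21, age=11): Negative (habitat is tundra). (habitat=desert, class=insect, mass=46, age=24): Positive (habitat is desert).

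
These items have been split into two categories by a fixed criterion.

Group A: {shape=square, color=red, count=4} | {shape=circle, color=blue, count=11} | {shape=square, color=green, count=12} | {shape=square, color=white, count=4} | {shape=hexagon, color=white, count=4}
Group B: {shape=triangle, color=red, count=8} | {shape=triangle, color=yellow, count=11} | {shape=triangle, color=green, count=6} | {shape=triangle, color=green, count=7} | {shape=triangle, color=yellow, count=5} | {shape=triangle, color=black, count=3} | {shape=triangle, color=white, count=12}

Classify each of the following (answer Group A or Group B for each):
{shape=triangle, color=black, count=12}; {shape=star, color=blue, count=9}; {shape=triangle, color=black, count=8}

Group B, Group A, Group B

The common property of the 'Group A' items is: shape is not triangle. No 'Group B' item has it.
{shape=triangle, color=black, count=12}: Group B (shape is triangle). {shape=star, color=blue, count=9}: Group A (shape is star). {shape=triangle, color=black, count=8}: Group B (shape is triangle).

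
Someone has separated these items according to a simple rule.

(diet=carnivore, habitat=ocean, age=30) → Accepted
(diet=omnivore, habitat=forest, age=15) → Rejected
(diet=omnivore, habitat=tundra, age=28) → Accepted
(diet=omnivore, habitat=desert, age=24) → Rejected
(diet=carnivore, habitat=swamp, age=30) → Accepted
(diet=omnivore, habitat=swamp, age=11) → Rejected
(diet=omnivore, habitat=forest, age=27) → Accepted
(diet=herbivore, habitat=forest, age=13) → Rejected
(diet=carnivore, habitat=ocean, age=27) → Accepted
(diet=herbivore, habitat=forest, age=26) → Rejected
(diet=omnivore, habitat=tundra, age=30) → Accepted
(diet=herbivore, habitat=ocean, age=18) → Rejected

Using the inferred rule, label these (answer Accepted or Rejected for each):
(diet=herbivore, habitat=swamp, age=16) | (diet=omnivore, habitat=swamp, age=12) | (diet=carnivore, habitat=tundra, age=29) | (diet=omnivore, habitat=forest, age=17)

Rejected, Rejected, Accepted, Rejected

Rule: age ≥ 27. This holds for each 'Accepted' example and fails for each 'Rejected' one.
(diet=herbivore, habitat=swamp, age=16): age = 16 — doesn't qualify, so Rejected. (diet=omnivore, habitat=swamp, age=12): age = 12 — doesn't qualify, so Rejected. (diet=carnivore, habitat=tundra, age=29): age = 29 — meets the rule, so Accepted. (diet=omnivore, habitat=forest, age=17): age = 17 — doesn't qualify, so Rejected.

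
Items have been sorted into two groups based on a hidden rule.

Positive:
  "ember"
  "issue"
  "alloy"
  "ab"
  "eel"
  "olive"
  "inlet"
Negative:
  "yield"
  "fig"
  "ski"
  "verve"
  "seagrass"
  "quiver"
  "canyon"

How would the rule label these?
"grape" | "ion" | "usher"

Negative, Positive, Positive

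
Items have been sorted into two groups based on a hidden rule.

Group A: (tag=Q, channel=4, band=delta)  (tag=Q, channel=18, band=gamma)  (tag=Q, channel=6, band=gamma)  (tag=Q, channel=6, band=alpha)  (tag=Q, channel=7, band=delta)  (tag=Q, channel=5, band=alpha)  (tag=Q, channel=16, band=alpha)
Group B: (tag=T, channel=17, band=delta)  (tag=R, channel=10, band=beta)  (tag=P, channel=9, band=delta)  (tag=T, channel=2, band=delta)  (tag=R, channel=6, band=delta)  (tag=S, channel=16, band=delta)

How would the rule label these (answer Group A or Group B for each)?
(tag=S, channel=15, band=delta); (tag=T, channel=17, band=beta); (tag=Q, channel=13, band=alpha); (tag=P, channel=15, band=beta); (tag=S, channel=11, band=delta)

Group B, Group B, Group A, Group B, Group B

One predicate separates the groups cleanly: tag is Q.
(tag=S, channel=15, band=delta) — tag is S, hence Group B.
(tag=T, channel=17, band=beta) — tag is T, hence Group B.
(tag=Q, channel=13, band=alpha) — tag is Q, hence Group A.
(tag=P, channel=15, band=beta) — tag is P, hence Group B.
(tag=S, channel=11, band=delta) — tag is S, hence Group B.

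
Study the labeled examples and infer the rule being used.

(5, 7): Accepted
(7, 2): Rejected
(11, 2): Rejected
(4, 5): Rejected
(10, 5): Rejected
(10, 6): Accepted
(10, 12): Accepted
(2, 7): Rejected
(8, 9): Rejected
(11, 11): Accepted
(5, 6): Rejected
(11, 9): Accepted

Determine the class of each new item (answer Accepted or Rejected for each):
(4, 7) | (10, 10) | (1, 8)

Rejected, Accepted, Rejected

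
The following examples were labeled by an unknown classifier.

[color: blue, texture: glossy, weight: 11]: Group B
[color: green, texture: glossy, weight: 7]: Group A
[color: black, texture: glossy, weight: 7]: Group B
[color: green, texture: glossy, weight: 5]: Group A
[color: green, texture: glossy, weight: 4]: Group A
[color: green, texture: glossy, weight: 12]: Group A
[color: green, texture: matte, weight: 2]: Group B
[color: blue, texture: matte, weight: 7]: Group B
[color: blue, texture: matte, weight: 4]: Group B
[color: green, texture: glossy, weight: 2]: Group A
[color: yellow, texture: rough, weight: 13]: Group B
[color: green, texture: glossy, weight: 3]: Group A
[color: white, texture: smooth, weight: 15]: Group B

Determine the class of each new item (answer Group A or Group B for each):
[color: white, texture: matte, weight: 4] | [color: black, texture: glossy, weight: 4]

All 'Group A' examples share one property — color is green AND texture is glossy — and every 'Group B' example lacks it.
[color: white, texture: matte, weight: 4]: color is white, texture is matte, fails the rule → Group B.
[color: black, texture: glossy, weight: 4]: color is black, texture is glossy, fails the rule → Group B.

Group B, Group B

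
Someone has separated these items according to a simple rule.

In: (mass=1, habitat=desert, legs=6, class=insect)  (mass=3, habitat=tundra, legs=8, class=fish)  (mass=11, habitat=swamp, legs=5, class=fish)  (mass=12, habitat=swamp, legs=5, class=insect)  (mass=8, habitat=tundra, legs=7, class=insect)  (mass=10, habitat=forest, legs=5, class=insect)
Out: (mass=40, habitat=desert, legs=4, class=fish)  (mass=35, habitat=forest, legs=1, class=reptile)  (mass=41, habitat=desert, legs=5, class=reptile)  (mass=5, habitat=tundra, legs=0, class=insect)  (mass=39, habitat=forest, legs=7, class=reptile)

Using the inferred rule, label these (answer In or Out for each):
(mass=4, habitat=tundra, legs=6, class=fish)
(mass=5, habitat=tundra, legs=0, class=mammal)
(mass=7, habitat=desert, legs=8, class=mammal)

One predicate separates the groups cleanly: legs ≥ 1 AND mass ≤ 12.
(mass=4, habitat=tundra, legs=6, class=fish) — legs = 6, mass = 4, hence In.
(mass=5, habitat=tundra, legs=0, class=mammal) — legs = 0, mass = 5, hence Out.
(mass=7, habitat=desert, legs=8, class=mammal) — legs = 8, mass = 7, hence In.

In, Out, In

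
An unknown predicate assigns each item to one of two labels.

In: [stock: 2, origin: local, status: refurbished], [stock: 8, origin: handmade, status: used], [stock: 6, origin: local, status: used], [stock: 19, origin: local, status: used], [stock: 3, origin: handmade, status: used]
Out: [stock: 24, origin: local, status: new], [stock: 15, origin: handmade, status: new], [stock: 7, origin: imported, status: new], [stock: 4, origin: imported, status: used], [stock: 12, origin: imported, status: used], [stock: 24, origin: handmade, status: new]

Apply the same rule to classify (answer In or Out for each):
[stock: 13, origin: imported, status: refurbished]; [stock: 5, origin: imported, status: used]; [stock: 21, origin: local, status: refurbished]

Out, Out, In

The pattern is that an item is 'In' exactly when: origin is not imported AND status is not new.
[stock: 13, origin: imported, status: refurbished]: origin is imported, status is refurbished, does not satisfy this → Out.
[stock: 5, origin: imported, status: used]: origin is imported, status is used, does not satisfy this → Out.
[stock: 21, origin: local, status: refurbished]: origin is local, status is refurbished, fits → In.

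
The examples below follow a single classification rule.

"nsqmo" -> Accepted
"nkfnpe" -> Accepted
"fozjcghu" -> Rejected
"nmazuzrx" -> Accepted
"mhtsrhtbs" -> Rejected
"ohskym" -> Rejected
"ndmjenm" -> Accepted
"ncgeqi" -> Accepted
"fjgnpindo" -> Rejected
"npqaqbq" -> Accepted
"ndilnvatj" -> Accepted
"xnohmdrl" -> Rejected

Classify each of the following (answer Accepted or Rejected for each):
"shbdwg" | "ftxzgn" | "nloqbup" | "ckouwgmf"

Rejected, Rejected, Accepted, Rejected

The distinguishing property — starts with 'n' — holds for all the 'Accepted' cases and none of the 'Rejected' cases.
"shbdwg": Rejected (starts with 's'). "ftxzgn": Rejected (starts with 'f'). "nloqbup": Accepted (starts with 'n'). "ckouwgmf": Rejected (starts with 'c').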